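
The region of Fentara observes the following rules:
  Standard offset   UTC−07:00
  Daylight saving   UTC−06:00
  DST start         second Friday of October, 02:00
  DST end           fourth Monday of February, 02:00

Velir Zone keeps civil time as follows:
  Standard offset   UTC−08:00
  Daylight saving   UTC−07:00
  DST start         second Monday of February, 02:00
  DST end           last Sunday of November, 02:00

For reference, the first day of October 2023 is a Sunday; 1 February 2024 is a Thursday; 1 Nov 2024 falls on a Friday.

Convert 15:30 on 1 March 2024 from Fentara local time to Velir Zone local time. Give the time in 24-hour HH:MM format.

1 October 2023 is a Sunday, so the first Friday is October 6 and the second is October 13.
1 February 2024 is a Thursday, so the first Monday is February 5 and the fourth is February 26.
1 March 2024 is outside the daylight-saving period (13 October 2023 – 26 February 2024), so Fentara is on standard time, UTC−07:00.
15:30 Fentara + 7h = 22:30 UTC.
1 February 2024 is a Thursday, so the first Monday is February 5 and the second is February 12.
1 November 2024 is a Friday, so Sundays fall on 3, 10, 17, 24; the last is November 24.
At the standard offset (UTC−08:00), 22:30 UTC − 8h = 14:30 Velir Zone standard time.
Daylight saving runs 12 February – 24 November; the standard-time date in Velir Zone, 1 March 2024, is inside that window, so Velir Zone is at UTC−07:00.
22:30 UTC − 7h = 15:30 Velir Zone.

15:30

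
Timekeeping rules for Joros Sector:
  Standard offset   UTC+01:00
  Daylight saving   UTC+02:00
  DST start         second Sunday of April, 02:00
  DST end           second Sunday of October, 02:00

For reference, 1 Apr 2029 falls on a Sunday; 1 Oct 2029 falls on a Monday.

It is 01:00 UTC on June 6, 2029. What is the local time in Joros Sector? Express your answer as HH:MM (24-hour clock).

1 April 2029 is a Sunday, so the first Sunday is April 1 and the second is April 8.
1 October 2029 is a Monday, so the first Sunday is October 7 and the second is October 14.
At the standard offset (UTC+01:00), 01:00 UTC + 1h = 02:00 Joros Sector standard time.
The standard-time date in Joros Sector, June 6, 2029, falls between 8 April and 14 October, so daylight saving is in effect and Joros Sector is at UTC+02:00.
01:00 UTC + 2h = 03:00 local.

03:00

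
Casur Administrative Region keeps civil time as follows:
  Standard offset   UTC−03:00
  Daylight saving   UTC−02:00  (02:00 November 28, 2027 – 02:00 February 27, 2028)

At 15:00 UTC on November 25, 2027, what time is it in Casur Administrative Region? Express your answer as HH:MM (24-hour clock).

12:00

At the standard offset (UTC−03:00), 15:00 UTC − 3h = 12:00 Casur Administrative Region standard time.
The standard-time date in Casur Administrative Region, November 25, 2027, is outside the daylight-saving period (28 November 2027 – 27 February 2028), so Casur Administrative Region is on standard time, UTC−03:00.
15:00 UTC − 3h = 12:00 local.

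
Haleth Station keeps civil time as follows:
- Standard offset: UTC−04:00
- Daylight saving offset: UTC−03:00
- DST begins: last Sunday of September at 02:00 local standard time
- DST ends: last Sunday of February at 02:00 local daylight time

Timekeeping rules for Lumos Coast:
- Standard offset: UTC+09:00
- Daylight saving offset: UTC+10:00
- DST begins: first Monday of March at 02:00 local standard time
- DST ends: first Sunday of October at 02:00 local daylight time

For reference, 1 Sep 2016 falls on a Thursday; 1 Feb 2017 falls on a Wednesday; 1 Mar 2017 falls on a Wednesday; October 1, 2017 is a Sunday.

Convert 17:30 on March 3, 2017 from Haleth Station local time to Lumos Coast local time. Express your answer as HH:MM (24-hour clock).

1 September 2016 is a Thursday, so Sundays fall on 4, 11, 18, 25; the last is September 25.
1 February 2017 is a Wednesday, so Sundays fall on 5, 12, 19, 26; the last is February 26.
March 3, 2017 is outside the daylight-saving period (25 September 2016 – 26 February 2017), so Haleth Station is on standard time, UTC−04:00.
17:30 Haleth Station + 4h = 21:30 UTC.
1 March 2017 is a Wednesday, so the first Monday is March 6.
1 October 2017 is a Sunday, so the first Sunday is October 1.
At the standard offset (UTC+09:00), 21:30 UTC + 9h = 06:30 Lumos Coast standard time (rolling into the next day, 4 March 2017).
The standard-time date in Lumos Coast, March 4, 2017, does not fall between 6 March and 1 October, so daylight saving is not in effect and Lumos Coast is at UTC+09:00.
21:30 UTC + 9h = 06:30 Lumos Coast (rolling into the next day, 4 March 2017).

06:30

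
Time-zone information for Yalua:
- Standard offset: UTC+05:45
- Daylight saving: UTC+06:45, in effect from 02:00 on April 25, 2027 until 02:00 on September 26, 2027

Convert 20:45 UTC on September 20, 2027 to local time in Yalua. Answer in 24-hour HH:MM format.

03:30

At the standard offset (UTC+05:45), 20:45 UTC + 5h45m = 02:30 Yalua standard time (rolling into the next day, 21 September 2027).
The standard-time date in Yalua, September 21, 2027, lies within the daylight-saving period (25 April – 26 September), so Yalua is on daylight time, UTC+06:45.
20:45 UTC + 6h45m = 03:30 local (rolling into the next day, 21 September 2027).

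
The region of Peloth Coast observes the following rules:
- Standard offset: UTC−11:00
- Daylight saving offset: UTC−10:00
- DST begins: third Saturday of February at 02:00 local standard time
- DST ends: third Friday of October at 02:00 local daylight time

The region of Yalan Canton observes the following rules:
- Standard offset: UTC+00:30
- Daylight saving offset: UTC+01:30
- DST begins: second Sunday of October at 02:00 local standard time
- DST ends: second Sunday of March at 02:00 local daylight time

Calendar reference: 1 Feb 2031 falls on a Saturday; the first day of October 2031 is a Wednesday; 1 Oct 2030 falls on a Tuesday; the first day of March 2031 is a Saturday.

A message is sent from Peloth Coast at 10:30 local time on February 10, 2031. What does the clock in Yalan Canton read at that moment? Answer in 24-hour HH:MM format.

1 February 2031 is a Saturday, so the first Saturday is February 1 and the third is February 15.
1 October 2031 is a Wednesday, so the first Friday is October 3 and the third is October 17.
February 10, 2031 is outside the daylight-saving period (15 February – 17 October), so Peloth Coast is on standard time, UTC−11:00.
10:30 Peloth Coast + 11h = 21:30 UTC.
1 October 2030 is a Tuesday, so the first Sunday is October 6 and the second is October 13.
1 March 2031 is a Saturday, so the first Sunday is March 2 and the second is March 9.
At the standard offset (UTC+00:30), 21:30 UTC + 0h30m = 22:00 Yalan Canton standard time.
The standard-time date in Yalan Canton, February 10, 2031, falls between 13 October 2030 and 9 March 2031, so daylight saving is in effect and Yalan Canton is at UTC+01:30.
21:30 UTC + 1h30m = 23:00 Yalan Canton.

23:00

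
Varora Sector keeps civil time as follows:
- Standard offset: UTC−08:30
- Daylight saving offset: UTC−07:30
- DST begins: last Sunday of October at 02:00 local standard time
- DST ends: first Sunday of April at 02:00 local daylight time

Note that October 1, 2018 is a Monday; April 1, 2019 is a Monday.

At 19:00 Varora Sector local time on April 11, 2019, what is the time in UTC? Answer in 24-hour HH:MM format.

1 October 2018 is a Monday, so Sundays fall on 7, 14, 21, 28; the last is October 28.
1 April 2019 is a Monday, so the first Sunday is April 7.
Daylight saving runs 28 October 2018 – 7 April 2019; April 11, 2019 is outside that window, so Varora Sector is on standard time at UTC−08:30.
19:00 local + 8h30m = 03:30 UTC (rolling into the next day, 12 April 2019).

03:30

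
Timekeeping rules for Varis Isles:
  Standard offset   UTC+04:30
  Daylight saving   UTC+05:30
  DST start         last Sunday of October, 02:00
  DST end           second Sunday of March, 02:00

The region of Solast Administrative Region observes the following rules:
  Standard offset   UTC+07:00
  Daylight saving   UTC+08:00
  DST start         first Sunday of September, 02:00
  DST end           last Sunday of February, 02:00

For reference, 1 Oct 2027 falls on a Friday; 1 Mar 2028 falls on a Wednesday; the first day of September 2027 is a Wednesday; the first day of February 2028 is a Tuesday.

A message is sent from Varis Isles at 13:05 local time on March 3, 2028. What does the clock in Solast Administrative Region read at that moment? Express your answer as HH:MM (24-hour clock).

1 October 2027 is a Friday, so Sundays fall on 3, 10, 17, 24, 31; the last is October 31.
1 March 2028 is a Wednesday, so the first Sunday is March 5 and the second is March 12.
March 3, 2028 lies within the daylight-saving period (31 October 2027 – 12 March 2028), so Varis Isles is on daylight time, UTC+05:30.
13:05 Varis Isles − 5h30m = 07:35 UTC.
1 September 2027 is a Wednesday, so the first Sunday is September 5.
1 February 2028 is a Tuesday, so Sundays fall on 6, 13, 20, 27; the last is February 27.
At the standard offset (UTC+07:00), 07:35 UTC + 7h = 14:35 Solast Administrative Region standard time.
Daylight saving runs 5 September 2027 – 27 February 2028; the standard-time date in Solast Administrative Region, March 3, 2028, is outside that window, so Solast Administrative Region is on standard time at UTC+07:00.
07:35 UTC + 7h = 14:35 Solast Administrative Region.

14:35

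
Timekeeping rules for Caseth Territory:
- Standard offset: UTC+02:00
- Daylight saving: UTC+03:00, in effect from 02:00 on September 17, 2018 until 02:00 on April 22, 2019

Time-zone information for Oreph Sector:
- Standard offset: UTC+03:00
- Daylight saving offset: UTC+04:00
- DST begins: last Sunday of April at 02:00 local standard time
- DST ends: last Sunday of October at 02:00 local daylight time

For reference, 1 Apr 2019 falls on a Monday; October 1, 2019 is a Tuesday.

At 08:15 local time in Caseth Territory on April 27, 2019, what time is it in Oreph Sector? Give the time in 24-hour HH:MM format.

April 27, 2019 is outside the daylight-saving period (17 September 2018 – 22 April 2019), so Caseth Territory is on standard time, UTC+02:00.
08:15 Caseth Territory − 2h = 06:15 UTC.
1 April 2019 is a Monday, so Sundays fall on 7, 14, 21, 28; the last is April 28.
1 October 2019 is a Tuesday, so Sundays fall on 6, 13, 20, 27; the last is October 27.
At the standard offset (UTC+03:00), 06:15 UTC + 3h = 09:15 Oreph Sector standard time.
Daylight saving runs 28 April – 27 October; the standard-time date in Oreph Sector, April 27, 2019, is outside that window, so Oreph Sector is on standard time at UTC+03:00.
06:15 UTC + 3h = 09:15 Oreph Sector.

09:15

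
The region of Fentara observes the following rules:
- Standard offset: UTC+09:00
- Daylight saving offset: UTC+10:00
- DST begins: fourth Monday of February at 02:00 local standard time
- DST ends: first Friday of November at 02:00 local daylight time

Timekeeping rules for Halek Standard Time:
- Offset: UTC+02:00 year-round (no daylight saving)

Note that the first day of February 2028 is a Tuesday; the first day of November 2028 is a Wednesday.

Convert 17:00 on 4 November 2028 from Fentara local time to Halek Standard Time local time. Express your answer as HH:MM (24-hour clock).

1 February 2028 is a Tuesday, so the first Monday is February 7 and the fourth is February 28.
1 November 2028 is a Wednesday, so the first Friday is November 3.
4 November 2028 is outside the daylight-saving period (28 February – 3 November), so Fentara is on standard time, UTC+09:00.
17:00 Fentara − 9h = 08:00 UTC.
Halek Standard Time has no daylight saving, so its offset is UTC+02:00 year-round.
08:00 UTC + 2h = 10:00 Halek Standard Time.

10:00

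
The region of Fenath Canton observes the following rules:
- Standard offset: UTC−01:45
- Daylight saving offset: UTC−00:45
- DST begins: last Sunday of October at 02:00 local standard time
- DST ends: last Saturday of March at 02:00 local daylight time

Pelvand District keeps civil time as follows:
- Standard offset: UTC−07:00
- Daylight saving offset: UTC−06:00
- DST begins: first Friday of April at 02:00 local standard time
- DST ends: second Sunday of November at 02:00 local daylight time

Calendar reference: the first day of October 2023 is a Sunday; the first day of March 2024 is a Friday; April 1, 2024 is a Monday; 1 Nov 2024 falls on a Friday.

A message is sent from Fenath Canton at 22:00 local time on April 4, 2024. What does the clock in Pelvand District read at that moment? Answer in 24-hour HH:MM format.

1 October 2023 is a Sunday, so Sundays fall on 1, 8, 15, 22, 29; the last is October 29.
1 March 2024 is a Friday, so Saturdays fall on 2, 9, 16, 23, 30; the last is March 30.
April 4, 2024 is outside the daylight-saving period (29 October 2023 – 30 March 2024), so Fenath Canton is on standard time, UTC−01:45.
22:00 Fenath Canton + 1h45m = 23:45 UTC.
1 April 2024 is a Monday, so the first Friday is April 5.
1 November 2024 is a Friday, so the first Sunday is November 3 and the second is November 10.
At the standard offset (UTC−07:00), 23:45 UTC − 7h = 16:45 Pelvand District standard time.
The standard-time date in Pelvand District, April 4, 2024, is outside the daylight-saving period (5 April – 10 November), so Pelvand District is on standard time, UTC−07:00.
23:45 UTC − 7h = 16:45 Pelvand District.

16:45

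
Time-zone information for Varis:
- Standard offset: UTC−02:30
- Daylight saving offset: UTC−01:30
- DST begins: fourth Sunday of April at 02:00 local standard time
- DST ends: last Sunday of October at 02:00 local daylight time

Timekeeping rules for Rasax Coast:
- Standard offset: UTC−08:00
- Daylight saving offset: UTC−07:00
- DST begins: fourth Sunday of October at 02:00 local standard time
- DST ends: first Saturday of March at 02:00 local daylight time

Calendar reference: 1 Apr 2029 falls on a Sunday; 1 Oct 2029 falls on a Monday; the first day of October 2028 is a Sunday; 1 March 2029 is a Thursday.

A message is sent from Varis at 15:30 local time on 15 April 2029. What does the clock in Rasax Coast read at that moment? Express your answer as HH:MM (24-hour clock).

1 April 2029 is a Sunday, so the first Sunday is April 1 and the fourth is April 22.
1 October 2029 is a Monday, so Sundays fall on 7, 14, 21, 28; the last is October 28.
15 April 2029 is outside the daylight-saving period (22 April – 28 October), so Varis is on standard time, UTC−02:30.
15:30 Varis + 2h30m = 18:00 UTC.
1 October 2028 is a Sunday, so the first Sunday is October 1 and the fourth is October 22.
1 March 2029 is a Thursday, so the first Saturday is March 3.
At the standard offset (UTC−08:00), 18:00 UTC − 8h = 10:00 Rasax Coast standard time.
Daylight saving runs 22 October 2028 – 3 March 2029; the standard-time date in Rasax Coast, 15 April 2029, is outside that window, so Rasax Coast is on standard time at UTC−08:00.
18:00 UTC − 8h = 10:00 Rasax Coast.

10:00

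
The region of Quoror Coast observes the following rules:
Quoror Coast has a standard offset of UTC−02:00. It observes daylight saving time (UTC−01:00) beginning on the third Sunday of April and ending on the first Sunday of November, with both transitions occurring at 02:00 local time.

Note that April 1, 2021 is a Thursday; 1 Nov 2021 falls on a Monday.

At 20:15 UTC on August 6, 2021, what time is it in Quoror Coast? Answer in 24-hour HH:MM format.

19:15

1 April 2021 is a Thursday, so the first Sunday is April 4 and the third is April 18.
1 November 2021 is a Monday, so the first Sunday is November 7.
At the standard offset (UTC−02:00), 20:15 UTC − 2h = 18:15 Quoror Coast standard time.
Daylight saving runs 18 April – 7 November; the standard-time date in Quoror Coast, August 6, 2021, is inside that window, so Quoror Coast is at UTC−01:00.
20:15 UTC − 1h = 19:15 local.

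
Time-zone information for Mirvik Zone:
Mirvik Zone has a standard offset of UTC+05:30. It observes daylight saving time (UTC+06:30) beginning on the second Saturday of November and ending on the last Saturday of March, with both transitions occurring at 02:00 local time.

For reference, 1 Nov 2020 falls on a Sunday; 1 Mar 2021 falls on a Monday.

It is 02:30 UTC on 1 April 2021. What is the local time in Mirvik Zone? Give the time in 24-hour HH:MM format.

08:00

1 November 2020 is a Sunday, so the first Saturday is November 7 and the second is November 14.
1 March 2021 is a Monday, so Saturdays fall on 6, 13, 20, 27; the last is March 27.
At the standard offset (UTC+05:30), 02:30 UTC + 5h30m = 08:00 Mirvik Zone standard time.
The standard-time date in Mirvik Zone, 1 April 2021, is outside the daylight-saving period (14 November 2020 – 27 March 2021), so Mirvik Zone is on standard time, UTC+05:30.
02:30 UTC + 5h30m = 08:00 local.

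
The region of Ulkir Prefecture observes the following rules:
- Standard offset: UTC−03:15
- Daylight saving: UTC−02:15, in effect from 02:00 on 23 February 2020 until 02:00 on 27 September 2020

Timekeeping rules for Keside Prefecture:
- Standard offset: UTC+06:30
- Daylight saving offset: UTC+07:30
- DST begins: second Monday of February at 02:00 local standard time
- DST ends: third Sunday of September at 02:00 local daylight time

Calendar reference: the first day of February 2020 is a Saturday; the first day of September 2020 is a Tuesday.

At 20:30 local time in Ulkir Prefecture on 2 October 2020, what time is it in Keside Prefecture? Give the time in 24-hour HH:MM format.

2 October 2020 does not fall between 23 February and 27 September, so daylight saving is not in effect and Ulkir Prefecture is at UTC−03:15.
20:30 Ulkir Prefecture + 3h15m = 23:45 UTC.
1 February 2020 is a Saturday, so the first Monday is February 3 and the second is February 10.
1 September 2020 is a Tuesday, so the first Sunday is September 6 and the third is September 20.
At the standard offset (UTC+06:30), 23:45 UTC + 6h30m = 06:15 Keside Prefecture standard time (rolling into the next day, 3 October 2020).
The standard-time date in Keside Prefecture, 3 October 2020, is outside the daylight-saving period (10 February – 20 September), so Keside Prefecture is on standard time, UTC+06:30.
23:45 UTC + 6h30m = 06:15 Keside Prefecture (rolling into the next day, 3 October 2020).

06:15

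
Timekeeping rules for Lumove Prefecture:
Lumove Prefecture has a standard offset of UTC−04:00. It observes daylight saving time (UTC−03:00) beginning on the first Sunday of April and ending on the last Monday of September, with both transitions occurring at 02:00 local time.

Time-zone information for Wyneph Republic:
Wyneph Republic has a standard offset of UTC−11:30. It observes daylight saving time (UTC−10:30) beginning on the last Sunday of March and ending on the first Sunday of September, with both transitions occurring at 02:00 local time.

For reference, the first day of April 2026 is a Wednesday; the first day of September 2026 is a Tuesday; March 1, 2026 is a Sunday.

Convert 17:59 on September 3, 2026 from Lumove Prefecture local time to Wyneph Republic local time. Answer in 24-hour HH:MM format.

1 April 2026 is a Wednesday, so the first Sunday is April 5.
1 September 2026 is a Tuesday, so Mondays fall on 7, 14, 21, 28; the last is September 28.
Daylight saving runs 5 April – 28 September; September 3, 2026 is inside that window, so Lumove Prefecture is at UTC−03:00.
17:59 Lumove Prefecture + 3h = 20:59 UTC.
1 March 2026 is a Sunday, so Sundays fall on 1, 8, 15, 22, 29; the last is March 29.
1 September 2026 is a Tuesday, so the first Sunday is September 6.
At the standard offset (UTC−11:30), 20:59 UTC − 11h30m = 09:29 Wyneph Republic standard time.
The standard-time date in Wyneph Republic, September 3, 2026, falls between 29 March and 6 September, so daylight saving is in effect and Wyneph Republic is at UTC−10:30.
20:59 UTC − 10h30m = 10:29 Wyneph Republic.

10:29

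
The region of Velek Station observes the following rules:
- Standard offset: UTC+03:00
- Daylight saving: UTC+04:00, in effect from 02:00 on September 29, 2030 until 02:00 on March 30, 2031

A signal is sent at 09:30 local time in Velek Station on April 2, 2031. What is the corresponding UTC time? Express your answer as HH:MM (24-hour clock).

06:30

Daylight saving runs 29 September 2030 – 30 March 2031; April 2, 2031 is outside that window, so Velek Station is on standard time at UTC+03:00.
09:30 local − 3h = 06:30 UTC.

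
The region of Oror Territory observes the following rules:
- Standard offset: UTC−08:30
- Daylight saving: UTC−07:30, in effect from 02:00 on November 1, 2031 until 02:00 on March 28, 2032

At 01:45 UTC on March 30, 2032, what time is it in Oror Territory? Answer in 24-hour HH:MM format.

17:15

At the standard offset (UTC−08:30), 01:45 UTC − 8h30m = 17:15 Oror Territory standard time (rolling into the previous day, 29 March 2032).
The standard-time date in Oror Territory, March 29, 2032, does not fall between 1 November 2031 and 28 March 2032, so daylight saving is not in effect and Oror Territory is at UTC−08:30.
01:45 UTC − 8h30m = 17:15 local (rolling into the previous day, 29 March 2032).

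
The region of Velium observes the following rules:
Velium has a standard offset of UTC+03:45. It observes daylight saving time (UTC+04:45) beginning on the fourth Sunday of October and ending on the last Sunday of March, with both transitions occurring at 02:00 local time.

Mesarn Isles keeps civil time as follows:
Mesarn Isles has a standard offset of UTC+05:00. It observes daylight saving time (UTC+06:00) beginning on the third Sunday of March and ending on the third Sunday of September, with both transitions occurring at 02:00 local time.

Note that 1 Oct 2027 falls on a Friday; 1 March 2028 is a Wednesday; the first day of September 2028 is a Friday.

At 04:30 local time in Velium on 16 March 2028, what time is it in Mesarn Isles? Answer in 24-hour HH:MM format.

1 October 2027 is a Friday, so the first Sunday is October 3 and the fourth is October 24.
1 March 2028 is a Wednesday, so Sundays fall on 5, 12, 19, 26; the last is March 26.
Daylight saving runs 24 October 2027 – 26 March 2028; 16 March 2028 is inside that window, so Velium is at UTC+04:45.
04:30 Velium − 4h45m = 23:45 UTC (rolling into the previous day, 15 March 2028).
1 March 2028 is a Wednesday, so the first Sunday is March 5 and the third is March 19.
1 September 2028 is a Friday, so the first Sunday is September 3 and the third is September 17.
At the standard offset (UTC+05:00), 23:45 UTC + 5h = 04:45 Mesarn Isles standard time (rolling into the next day, 16 March 2028).
The standard-time date in Mesarn Isles, 16 March 2028, does not fall between 19 March and 17 September, so daylight saving is not in effect and Mesarn Isles is at UTC+05:00.
23:45 UTC + 5h = 04:45 Mesarn Isles (rolling into the next day, 16 March 2028).

04:45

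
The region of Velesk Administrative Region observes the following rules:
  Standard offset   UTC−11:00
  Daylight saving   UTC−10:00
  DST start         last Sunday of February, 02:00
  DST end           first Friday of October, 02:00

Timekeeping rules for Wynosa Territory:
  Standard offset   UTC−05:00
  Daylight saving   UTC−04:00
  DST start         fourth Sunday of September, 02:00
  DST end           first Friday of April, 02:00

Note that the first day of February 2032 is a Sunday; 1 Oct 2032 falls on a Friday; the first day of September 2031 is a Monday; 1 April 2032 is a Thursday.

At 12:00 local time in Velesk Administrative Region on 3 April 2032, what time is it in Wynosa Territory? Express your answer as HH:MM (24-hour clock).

17:00

1 February 2032 is a Sunday, so Sundays fall on 1, 8, 15, 22, 29; the last is February 29.
1 October 2032 is a Friday, so the first Friday is October 1.
3 April 2032 falls between 29 February and 1 October, so daylight saving is in effect and Velesk Administrative Region is at UTC−10:00.
12:00 Velesk Administrative Region + 10h = 22:00 UTC.
1 September 2031 is a Monday, so the first Sunday is September 7 and the fourth is September 28.
1 April 2032 is a Thursday, so the first Friday is April 2.
At the standard offset (UTC−05:00), 22:00 UTC − 5h = 17:00 Wynosa Territory standard time.
The standard-time date in Wynosa Territory, 3 April 2032, does not fall between 28 September 2031 and 2 April 2032, so daylight saving is not in effect and Wynosa Territory is at UTC−05:00.
22:00 UTC − 5h = 17:00 Wynosa Territory.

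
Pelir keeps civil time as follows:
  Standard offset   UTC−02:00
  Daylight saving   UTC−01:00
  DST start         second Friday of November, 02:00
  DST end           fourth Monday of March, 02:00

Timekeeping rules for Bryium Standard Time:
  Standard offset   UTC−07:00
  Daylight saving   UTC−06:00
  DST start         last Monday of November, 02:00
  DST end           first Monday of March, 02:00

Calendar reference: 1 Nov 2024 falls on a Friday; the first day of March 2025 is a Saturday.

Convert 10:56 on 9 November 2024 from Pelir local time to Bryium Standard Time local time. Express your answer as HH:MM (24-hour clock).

04:56

1 November 2024 is a Friday, so the first Friday is November 1 and the second is November 8.
1 March 2025 is a Saturday, so the first Monday is March 3 and the fourth is March 24.
9 November 2024 lies within the daylight-saving period (8 November 2024 – 24 March 2025), so Pelir is on daylight time, UTC−01:00.
10:56 Pelir + 1h = 11:56 UTC.
1 November 2024 is a Friday, so Mondays fall on 4, 11, 18, 25; the last is November 25.
1 March 2025 is a Saturday, so the first Monday is March 3.
At the standard offset (UTC−07:00), 11:56 UTC − 7h = 04:56 Bryium Standard Time standard time.
The standard-time date in Bryium Standard Time, 9 November 2024, does not fall between 25 November 2024 and 3 March 2025, so daylight saving is not in effect and Bryium Standard Time is at UTC−07:00.
11:56 UTC − 7h = 04:56 Bryium Standard Time.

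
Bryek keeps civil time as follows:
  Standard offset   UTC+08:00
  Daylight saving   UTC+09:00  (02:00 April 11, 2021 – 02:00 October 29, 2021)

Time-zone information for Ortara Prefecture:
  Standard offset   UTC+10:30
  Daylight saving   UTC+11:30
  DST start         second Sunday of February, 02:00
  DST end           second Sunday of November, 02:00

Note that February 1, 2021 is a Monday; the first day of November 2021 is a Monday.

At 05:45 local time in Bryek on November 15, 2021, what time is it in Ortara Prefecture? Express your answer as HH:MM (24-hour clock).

08:15

November 15, 2021 is outside the daylight-saving period (11 April – 29 October), so Bryek is on standard time, UTC+08:00.
05:45 Bryek − 8h = 21:45 UTC (rolling into the previous day, 14 November 2021).
1 February 2021 is a Monday, so the first Sunday is February 7 and the second is February 14.
1 November 2021 is a Monday, so the first Sunday is November 7 and the second is November 14.
At the standard offset (UTC+10:30), 21:45 UTC + 10h30m = 08:15 Ortara Prefecture standard time (rolling into the next day, 15 November 2021).
The standard-time date in Ortara Prefecture, November 15, 2021, is outside the daylight-saving period (14 February – 14 November), so Ortara Prefecture is on standard time, UTC+10:30.
21:45 UTC + 10h30m = 08:15 Ortara Prefecture (rolling into the next day, 15 November 2021).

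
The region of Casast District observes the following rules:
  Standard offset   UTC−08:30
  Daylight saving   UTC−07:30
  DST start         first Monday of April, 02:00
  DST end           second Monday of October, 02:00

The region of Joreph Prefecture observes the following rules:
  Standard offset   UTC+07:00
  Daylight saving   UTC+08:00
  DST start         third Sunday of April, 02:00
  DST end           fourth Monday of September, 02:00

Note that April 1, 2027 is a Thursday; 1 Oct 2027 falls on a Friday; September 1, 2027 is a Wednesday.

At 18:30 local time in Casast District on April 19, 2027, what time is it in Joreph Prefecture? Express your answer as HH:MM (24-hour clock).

1 April 2027 is a Thursday, so the first Monday is April 5.
1 October 2027 is a Friday, so the first Monday is October 4 and the second is October 11.
April 19, 2027 falls between 5 April and 11 October, so daylight saving is in effect and Casast District is at UTC−07:30.
18:30 Casast District + 7h30m = 02:00 UTC (rolling into the next day, 20 April 2027).
1 April 2027 is a Thursday, so the first Sunday is April 4 and the third is April 18.
1 September 2027 is a Wednesday, so the first Monday is September 6 and the fourth is September 27.
At the standard offset (UTC+07:00), 02:00 UTC + 7h = 09:00 Joreph Prefecture standard time.
Daylight saving runs 18 April – 27 September; the standard-time date in Joreph Prefecture, April 20, 2027, is inside that window, so Joreph Prefecture is at UTC+08:00.
02:00 UTC + 8h = 10:00 Joreph Prefecture.

10:00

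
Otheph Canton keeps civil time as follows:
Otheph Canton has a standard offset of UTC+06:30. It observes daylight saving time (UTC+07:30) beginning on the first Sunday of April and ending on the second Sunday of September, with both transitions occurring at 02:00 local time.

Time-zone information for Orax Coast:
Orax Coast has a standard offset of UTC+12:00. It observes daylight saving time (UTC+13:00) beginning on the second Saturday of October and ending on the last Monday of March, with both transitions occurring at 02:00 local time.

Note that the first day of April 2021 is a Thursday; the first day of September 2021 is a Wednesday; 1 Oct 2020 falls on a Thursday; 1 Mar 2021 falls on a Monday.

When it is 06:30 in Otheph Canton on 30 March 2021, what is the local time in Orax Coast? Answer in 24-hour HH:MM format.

1 April 2021 is a Thursday, so the first Sunday is April 4.
1 September 2021 is a Wednesday, so the first Sunday is September 5 and the second is September 12.
Daylight saving runs 4 April – 12 September; 30 March 2021 is outside that window, so Otheph Canton is on standard time at UTC+06:30.
06:30 Otheph Canton − 6h30m = 00:00 UTC.
1 October 2020 is a Thursday, so the first Saturday is October 3 and the second is October 10.
1 March 2021 is a Monday, so Mondays fall on 1, 8, 15, 22, 29; the last is March 29.
At the standard offset (UTC+12:00), 00:00 UTC + 12h = 12:00 Orax Coast standard time.
The standard-time date in Orax Coast, 30 March 2021, does not fall between 10 October 2020 and 29 March 2021, so daylight saving is not in effect and Orax Coast is at UTC+12:00.
00:00 UTC + 12h = 12:00 Orax Coast.

12:00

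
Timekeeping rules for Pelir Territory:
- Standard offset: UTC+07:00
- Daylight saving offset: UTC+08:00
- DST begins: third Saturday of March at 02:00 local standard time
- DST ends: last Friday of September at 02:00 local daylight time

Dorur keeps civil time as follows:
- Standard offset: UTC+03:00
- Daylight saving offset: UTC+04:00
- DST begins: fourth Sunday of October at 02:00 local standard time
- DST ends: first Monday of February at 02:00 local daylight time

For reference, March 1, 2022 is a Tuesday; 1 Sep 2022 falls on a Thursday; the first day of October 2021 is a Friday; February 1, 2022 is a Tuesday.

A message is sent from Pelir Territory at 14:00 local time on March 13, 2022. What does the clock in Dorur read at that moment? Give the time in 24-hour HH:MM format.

1 March 2022 is a Tuesday, so the first Saturday is March 5 and the third is March 19.
1 September 2022 is a Thursday, so Fridays fall on 2, 9, 16, 23, 30; the last is September 30.
March 13, 2022 is outside the daylight-saving period (19 March – 30 September), so Pelir Territory is on standard time, UTC+07:00.
14:00 Pelir Territory − 7h = 07:00 UTC.
1 October 2021 is a Friday, so the first Sunday is October 3 and the fourth is October 24.
1 February 2022 is a Tuesday, so the first Monday is February 7.
At the standard offset (UTC+03:00), 07:00 UTC + 3h = 10:00 Dorur standard time.
The standard-time date in Dorur, March 13, 2022, does not fall between 24 October 2021 and 7 February 2022, so daylight saving is not in effect and Dorur is at UTC+03:00.
07:00 UTC + 3h = 10:00 Dorur.

10:00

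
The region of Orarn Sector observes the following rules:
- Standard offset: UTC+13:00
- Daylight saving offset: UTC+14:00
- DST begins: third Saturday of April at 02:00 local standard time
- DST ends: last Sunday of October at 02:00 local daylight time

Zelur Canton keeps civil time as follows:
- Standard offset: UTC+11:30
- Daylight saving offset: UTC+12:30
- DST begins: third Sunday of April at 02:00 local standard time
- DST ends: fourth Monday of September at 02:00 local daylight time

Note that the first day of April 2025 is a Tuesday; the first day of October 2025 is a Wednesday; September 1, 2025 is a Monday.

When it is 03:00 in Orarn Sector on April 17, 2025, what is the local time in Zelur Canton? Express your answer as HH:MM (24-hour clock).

1 April 2025 is a Tuesday, so the first Saturday is April 5 and the third is April 19.
1 October 2025 is a Wednesday, so Sundays fall on 5, 12, 19, 26; the last is October 26.
April 17, 2025 is outside the daylight-saving period (19 April – 26 October), so Orarn Sector is on standard time, UTC+13:00.
03:00 Orarn Sector − 13h = 14:00 UTC (rolling into the previous day, 16 April 2025).
1 April 2025 is a Tuesday, so the first Sunday is April 6 and the third is April 20.
1 September 2025 is a Monday, so the first Monday is September 1 and the fourth is September 22.
At the standard offset (UTC+11:30), 14:00 UTC + 11h30m = 01:30 Zelur Canton standard time (rolling into the next day, 17 April 2025).
The standard-time date in Zelur Canton, April 17, 2025, does not fall between 20 April and 22 September, so daylight saving is not in effect and Zelur Canton is at UTC+11:30.
14:00 UTC + 11h30m = 01:30 Zelur Canton (rolling into the next day, 17 April 2025).

01:30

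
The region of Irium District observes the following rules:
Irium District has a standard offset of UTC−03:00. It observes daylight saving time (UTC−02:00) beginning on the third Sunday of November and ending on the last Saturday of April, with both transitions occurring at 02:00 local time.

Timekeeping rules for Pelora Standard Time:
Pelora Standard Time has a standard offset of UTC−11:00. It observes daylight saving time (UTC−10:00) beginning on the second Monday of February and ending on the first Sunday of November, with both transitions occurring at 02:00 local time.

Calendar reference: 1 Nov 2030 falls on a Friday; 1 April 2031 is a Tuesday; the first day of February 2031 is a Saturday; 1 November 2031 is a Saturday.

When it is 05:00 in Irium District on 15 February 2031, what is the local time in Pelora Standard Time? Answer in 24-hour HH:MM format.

1 November 2030 is a Friday, so the first Sunday is November 3 and the third is November 17.
1 April 2031 is a Tuesday, so Saturdays fall on 5, 12, 19, 26; the last is April 26.
Daylight saving runs 17 November 2030 – 26 April 2031; 15 February 2031 is inside that window, so Irium District is at UTC−02:00.
05:00 Irium District + 2h = 07:00 UTC.
1 February 2031 is a Saturday, so the first Monday is February 3 and the second is February 10.
1 November 2031 is a Saturday, so the first Sunday is November 2.
At the standard offset (UTC−11:00), 07:00 UTC − 11h = 20:00 Pelora Standard Time standard time (rolling into the previous day, 14 February 2031).
The standard-time date in Pelora Standard Time, 14 February 2031, lies within the daylight-saving period (10 February – 2 November), so Pelora Standard Time is on daylight time, UTC−10:00.
07:00 UTC − 10h = 21:00 Pelora Standard Time (rolling into the previous day, 14 February 2031).

21:00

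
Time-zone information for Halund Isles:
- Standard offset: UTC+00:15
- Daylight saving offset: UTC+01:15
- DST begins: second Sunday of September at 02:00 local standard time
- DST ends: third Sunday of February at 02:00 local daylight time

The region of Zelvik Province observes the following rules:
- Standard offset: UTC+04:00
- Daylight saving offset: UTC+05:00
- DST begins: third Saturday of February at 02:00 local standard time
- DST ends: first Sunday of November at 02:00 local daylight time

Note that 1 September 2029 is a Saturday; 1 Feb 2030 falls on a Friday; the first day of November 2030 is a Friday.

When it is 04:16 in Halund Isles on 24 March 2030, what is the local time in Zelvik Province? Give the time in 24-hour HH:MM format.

1 September 2029 is a Saturday, so the first Sunday is September 2 and the second is September 9.
1 February 2030 is a Friday, so the first Sunday is February 3 and the third is February 17.
24 March 2030 does not fall between 9 September 2029 and 17 February 2030, so daylight saving is not in effect and Halund Isles is at UTC+00:15.
04:16 Halund Isles − 0h15m = 04:01 UTC.
1 February 2030 is a Friday, so the first Saturday is February 2 and the third is February 16.
1 November 2030 is a Friday, so the first Sunday is November 3.
At the standard offset (UTC+04:00), 04:01 UTC + 4h = 08:01 Zelvik Province standard time.
The standard-time date in Zelvik Province, 24 March 2030, falls between 16 February and 3 November, so daylight saving is in effect and Zelvik Province is at UTC+05:00.
04:01 UTC + 5h = 09:01 Zelvik Province.

09:01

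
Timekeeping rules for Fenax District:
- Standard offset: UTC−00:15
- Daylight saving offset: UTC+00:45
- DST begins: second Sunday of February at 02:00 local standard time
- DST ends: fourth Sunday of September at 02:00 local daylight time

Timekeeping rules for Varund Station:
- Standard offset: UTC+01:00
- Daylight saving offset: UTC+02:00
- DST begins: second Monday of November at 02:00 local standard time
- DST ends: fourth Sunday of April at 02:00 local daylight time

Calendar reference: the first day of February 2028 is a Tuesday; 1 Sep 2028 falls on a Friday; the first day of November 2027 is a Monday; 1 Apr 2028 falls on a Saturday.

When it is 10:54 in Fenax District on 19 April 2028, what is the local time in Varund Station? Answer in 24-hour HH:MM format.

1 February 2028 is a Tuesday, so the first Sunday is February 6 and the second is February 13.
1 September 2028 is a Friday, so the first Sunday is September 3 and the fourth is September 24.
Daylight saving runs 13 February – 24 September; 19 April 2028 is inside that window, so Fenax District is at UTC+00:45.
10:54 Fenax District − 0h45m = 10:09 UTC.
1 November 2027 is a Monday, so the first Monday is November 1 and the second is November 8.
1 April 2028 is a Saturday, so the first Sunday is April 2 and the fourth is April 23.
At the standard offset (UTC+01:00), 10:09 UTC + 1h = 11:09 Varund Station standard time.
The standard-time date in Varund Station, 19 April 2028, falls between 8 November 2027 and 23 April 2028, so daylight saving is in effect and Varund Station is at UTC+02:00.
10:09 UTC + 2h = 12:09 Varund Station.

12:09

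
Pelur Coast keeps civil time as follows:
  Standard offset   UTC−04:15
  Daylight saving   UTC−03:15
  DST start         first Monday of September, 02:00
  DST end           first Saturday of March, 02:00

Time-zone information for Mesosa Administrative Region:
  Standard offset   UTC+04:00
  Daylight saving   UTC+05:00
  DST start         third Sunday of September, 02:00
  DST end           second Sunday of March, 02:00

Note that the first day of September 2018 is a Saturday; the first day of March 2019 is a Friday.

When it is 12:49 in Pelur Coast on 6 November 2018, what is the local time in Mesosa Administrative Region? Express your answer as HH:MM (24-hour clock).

21:04

1 September 2018 is a Saturday, so the first Monday is September 3.
1 March 2019 is a Friday, so the first Saturday is March 2.
6 November 2018 falls between 3 September 2018 and 2 March 2019, so daylight saving is in effect and Pelur Coast is at UTC−03:15.
12:49 Pelur Coast + 3h15m = 16:04 UTC.
1 September 2018 is a Saturday, so the first Sunday is September 2 and the third is September 16.
1 March 2019 is a Friday, so the first Sunday is March 3 and the second is March 10.
At the standard offset (UTC+04:00), 16:04 UTC + 4h = 20:04 Mesosa Administrative Region standard time.
Daylight saving runs 16 September 2018 – 10 March 2019; the standard-time date in Mesosa Administrative Region, 6 November 2018, is inside that window, so Mesosa Administrative Region is at UTC+05:00.
16:04 UTC + 5h = 21:04 Mesosa Administrative Region.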